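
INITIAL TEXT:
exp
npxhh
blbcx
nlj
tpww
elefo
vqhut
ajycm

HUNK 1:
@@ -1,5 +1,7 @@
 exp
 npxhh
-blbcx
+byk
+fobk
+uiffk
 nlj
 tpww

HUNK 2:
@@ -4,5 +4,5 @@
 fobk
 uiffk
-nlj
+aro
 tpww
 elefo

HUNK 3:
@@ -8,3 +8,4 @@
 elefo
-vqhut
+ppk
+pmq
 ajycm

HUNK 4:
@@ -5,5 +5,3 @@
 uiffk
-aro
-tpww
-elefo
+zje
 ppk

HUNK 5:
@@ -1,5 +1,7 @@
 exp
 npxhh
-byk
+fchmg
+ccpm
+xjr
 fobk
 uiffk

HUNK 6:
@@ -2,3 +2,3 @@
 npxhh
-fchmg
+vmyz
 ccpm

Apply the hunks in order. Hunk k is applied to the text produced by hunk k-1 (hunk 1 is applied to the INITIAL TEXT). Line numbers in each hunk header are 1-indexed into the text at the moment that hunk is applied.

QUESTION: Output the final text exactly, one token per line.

Answer: exp
npxhh
vmyz
ccpm
xjr
fobk
uiffk
zje
ppk
pmq
ajycm

Derivation:
Hunk 1: at line 1 remove [blbcx] add [byk,fobk,uiffk] -> 10 lines: exp npxhh byk fobk uiffk nlj tpww elefo vqhut ajycm
Hunk 2: at line 4 remove [nlj] add [aro] -> 10 lines: exp npxhh byk fobk uiffk aro tpww elefo vqhut ajycm
Hunk 3: at line 8 remove [vqhut] add [ppk,pmq] -> 11 lines: exp npxhh byk fobk uiffk aro tpww elefo ppk pmq ajycm
Hunk 4: at line 5 remove [aro,tpww,elefo] add [zje] -> 9 lines: exp npxhh byk fobk uiffk zje ppk pmq ajycm
Hunk 5: at line 1 remove [byk] add [fchmg,ccpm,xjr] -> 11 lines: exp npxhh fchmg ccpm xjr fobk uiffk zje ppk pmq ajycm
Hunk 6: at line 2 remove [fchmg] add [vmyz] -> 11 lines: exp npxhh vmyz ccpm xjr fobk uiffk zje ppk pmq ajycm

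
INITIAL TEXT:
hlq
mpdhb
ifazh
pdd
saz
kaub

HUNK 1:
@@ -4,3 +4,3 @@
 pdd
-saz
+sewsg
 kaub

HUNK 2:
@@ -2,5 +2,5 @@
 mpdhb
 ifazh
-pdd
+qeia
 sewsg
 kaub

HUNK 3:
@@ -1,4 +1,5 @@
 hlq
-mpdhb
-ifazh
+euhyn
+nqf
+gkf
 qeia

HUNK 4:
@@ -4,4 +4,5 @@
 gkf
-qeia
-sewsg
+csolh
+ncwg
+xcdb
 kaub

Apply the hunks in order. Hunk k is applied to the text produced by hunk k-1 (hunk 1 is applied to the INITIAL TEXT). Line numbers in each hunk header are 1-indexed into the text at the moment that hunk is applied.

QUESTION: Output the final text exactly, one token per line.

Answer: hlq
euhyn
nqf
gkf
csolh
ncwg
xcdb
kaub

Derivation:
Hunk 1: at line 4 remove [saz] add [sewsg] -> 6 lines: hlq mpdhb ifazh pdd sewsg kaub
Hunk 2: at line 2 remove [pdd] add [qeia] -> 6 lines: hlq mpdhb ifazh qeia sewsg kaub
Hunk 3: at line 1 remove [mpdhb,ifazh] add [euhyn,nqf,gkf] -> 7 lines: hlq euhyn nqf gkf qeia sewsg kaub
Hunk 4: at line 4 remove [qeia,sewsg] add [csolh,ncwg,xcdb] -> 8 lines: hlq euhyn nqf gkf csolh ncwg xcdb kaub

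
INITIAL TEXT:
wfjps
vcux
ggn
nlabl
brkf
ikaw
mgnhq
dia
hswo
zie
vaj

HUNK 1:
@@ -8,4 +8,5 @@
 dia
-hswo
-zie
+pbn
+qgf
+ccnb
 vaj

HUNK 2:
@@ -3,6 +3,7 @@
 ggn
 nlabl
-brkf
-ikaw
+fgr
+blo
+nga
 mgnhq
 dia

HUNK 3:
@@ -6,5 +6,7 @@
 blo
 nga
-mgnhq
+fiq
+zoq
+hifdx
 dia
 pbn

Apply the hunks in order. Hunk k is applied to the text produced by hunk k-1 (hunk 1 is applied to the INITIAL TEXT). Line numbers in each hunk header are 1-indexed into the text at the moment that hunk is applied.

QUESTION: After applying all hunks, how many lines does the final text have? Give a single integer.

Hunk 1: at line 8 remove [hswo,zie] add [pbn,qgf,ccnb] -> 12 lines: wfjps vcux ggn nlabl brkf ikaw mgnhq dia pbn qgf ccnb vaj
Hunk 2: at line 3 remove [brkf,ikaw] add [fgr,blo,nga] -> 13 lines: wfjps vcux ggn nlabl fgr blo nga mgnhq dia pbn qgf ccnb vaj
Hunk 3: at line 6 remove [mgnhq] add [fiq,zoq,hifdx] -> 15 lines: wfjps vcux ggn nlabl fgr blo nga fiq zoq hifdx dia pbn qgf ccnb vaj
Final line count: 15

Answer: 15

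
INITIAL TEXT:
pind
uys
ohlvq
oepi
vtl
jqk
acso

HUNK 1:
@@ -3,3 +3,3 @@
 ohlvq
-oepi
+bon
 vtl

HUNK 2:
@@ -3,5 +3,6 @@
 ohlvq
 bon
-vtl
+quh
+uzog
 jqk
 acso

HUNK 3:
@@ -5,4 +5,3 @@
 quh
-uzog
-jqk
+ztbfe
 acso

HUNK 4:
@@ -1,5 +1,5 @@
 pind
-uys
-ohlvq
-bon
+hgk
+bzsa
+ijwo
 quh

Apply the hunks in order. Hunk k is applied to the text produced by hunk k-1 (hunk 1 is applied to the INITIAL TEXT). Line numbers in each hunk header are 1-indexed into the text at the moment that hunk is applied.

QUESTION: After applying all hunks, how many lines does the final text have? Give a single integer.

Hunk 1: at line 3 remove [oepi] add [bon] -> 7 lines: pind uys ohlvq bon vtl jqk acso
Hunk 2: at line 3 remove [vtl] add [quh,uzog] -> 8 lines: pind uys ohlvq bon quh uzog jqk acso
Hunk 3: at line 5 remove [uzog,jqk] add [ztbfe] -> 7 lines: pind uys ohlvq bon quh ztbfe acso
Hunk 4: at line 1 remove [uys,ohlvq,bon] add [hgk,bzsa,ijwo] -> 7 lines: pind hgk bzsa ijwo quh ztbfe acso
Final line count: 7

Answer: 7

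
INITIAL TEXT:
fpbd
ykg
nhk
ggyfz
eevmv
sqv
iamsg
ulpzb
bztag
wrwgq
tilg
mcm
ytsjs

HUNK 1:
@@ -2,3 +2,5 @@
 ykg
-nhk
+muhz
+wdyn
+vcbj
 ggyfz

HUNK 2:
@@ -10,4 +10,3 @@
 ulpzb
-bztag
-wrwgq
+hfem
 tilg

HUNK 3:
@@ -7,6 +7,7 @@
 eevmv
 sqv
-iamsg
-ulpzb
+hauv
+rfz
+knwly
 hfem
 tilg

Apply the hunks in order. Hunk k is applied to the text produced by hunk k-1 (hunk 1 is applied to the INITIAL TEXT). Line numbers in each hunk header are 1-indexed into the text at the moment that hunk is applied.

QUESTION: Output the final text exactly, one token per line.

Hunk 1: at line 2 remove [nhk] add [muhz,wdyn,vcbj] -> 15 lines: fpbd ykg muhz wdyn vcbj ggyfz eevmv sqv iamsg ulpzb bztag wrwgq tilg mcm ytsjs
Hunk 2: at line 10 remove [bztag,wrwgq] add [hfem] -> 14 lines: fpbd ykg muhz wdyn vcbj ggyfz eevmv sqv iamsg ulpzb hfem tilg mcm ytsjs
Hunk 3: at line 7 remove [iamsg,ulpzb] add [hauv,rfz,knwly] -> 15 lines: fpbd ykg muhz wdyn vcbj ggyfz eevmv sqv hauv rfz knwly hfem tilg mcm ytsjs

Answer: fpbd
ykg
muhz
wdyn
vcbj
ggyfz
eevmv
sqv
hauv
rfz
knwly
hfem
tilg
mcm
ytsjs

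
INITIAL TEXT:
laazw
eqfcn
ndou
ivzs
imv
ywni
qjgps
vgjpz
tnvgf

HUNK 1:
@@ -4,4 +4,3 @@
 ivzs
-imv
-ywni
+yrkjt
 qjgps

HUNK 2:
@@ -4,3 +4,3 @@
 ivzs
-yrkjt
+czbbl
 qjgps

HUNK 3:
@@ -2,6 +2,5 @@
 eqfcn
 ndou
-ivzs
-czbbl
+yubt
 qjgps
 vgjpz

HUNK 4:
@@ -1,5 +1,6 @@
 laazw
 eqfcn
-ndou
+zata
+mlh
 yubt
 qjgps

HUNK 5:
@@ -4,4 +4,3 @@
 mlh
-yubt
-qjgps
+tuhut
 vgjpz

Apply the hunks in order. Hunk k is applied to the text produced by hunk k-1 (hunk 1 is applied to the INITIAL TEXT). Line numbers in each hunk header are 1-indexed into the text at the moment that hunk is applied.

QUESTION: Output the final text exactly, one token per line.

Hunk 1: at line 4 remove [imv,ywni] add [yrkjt] -> 8 lines: laazw eqfcn ndou ivzs yrkjt qjgps vgjpz tnvgf
Hunk 2: at line 4 remove [yrkjt] add [czbbl] -> 8 lines: laazw eqfcn ndou ivzs czbbl qjgps vgjpz tnvgf
Hunk 3: at line 2 remove [ivzs,czbbl] add [yubt] -> 7 lines: laazw eqfcn ndou yubt qjgps vgjpz tnvgf
Hunk 4: at line 1 remove [ndou] add [zata,mlh] -> 8 lines: laazw eqfcn zata mlh yubt qjgps vgjpz tnvgf
Hunk 5: at line 4 remove [yubt,qjgps] add [tuhut] -> 7 lines: laazw eqfcn zata mlh tuhut vgjpz tnvgf

Answer: laazw
eqfcn
zata
mlh
tuhut
vgjpz
tnvgf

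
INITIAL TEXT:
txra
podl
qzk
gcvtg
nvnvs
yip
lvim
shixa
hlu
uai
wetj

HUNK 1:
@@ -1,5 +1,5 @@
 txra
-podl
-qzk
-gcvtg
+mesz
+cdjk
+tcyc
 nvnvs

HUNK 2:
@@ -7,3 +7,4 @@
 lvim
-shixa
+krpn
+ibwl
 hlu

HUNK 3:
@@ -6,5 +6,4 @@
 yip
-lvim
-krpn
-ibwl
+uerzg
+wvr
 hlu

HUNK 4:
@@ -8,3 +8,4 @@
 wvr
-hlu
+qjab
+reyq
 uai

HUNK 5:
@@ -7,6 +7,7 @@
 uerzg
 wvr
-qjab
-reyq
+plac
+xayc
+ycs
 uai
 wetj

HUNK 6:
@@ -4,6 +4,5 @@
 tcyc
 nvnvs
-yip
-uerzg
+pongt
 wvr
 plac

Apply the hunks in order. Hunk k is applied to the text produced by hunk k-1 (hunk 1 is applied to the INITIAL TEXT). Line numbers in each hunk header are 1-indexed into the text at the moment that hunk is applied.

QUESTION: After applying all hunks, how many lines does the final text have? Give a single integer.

Answer: 12

Derivation:
Hunk 1: at line 1 remove [podl,qzk,gcvtg] add [mesz,cdjk,tcyc] -> 11 lines: txra mesz cdjk tcyc nvnvs yip lvim shixa hlu uai wetj
Hunk 2: at line 7 remove [shixa] add [krpn,ibwl] -> 12 lines: txra mesz cdjk tcyc nvnvs yip lvim krpn ibwl hlu uai wetj
Hunk 3: at line 6 remove [lvim,krpn,ibwl] add [uerzg,wvr] -> 11 lines: txra mesz cdjk tcyc nvnvs yip uerzg wvr hlu uai wetj
Hunk 4: at line 8 remove [hlu] add [qjab,reyq] -> 12 lines: txra mesz cdjk tcyc nvnvs yip uerzg wvr qjab reyq uai wetj
Hunk 5: at line 7 remove [qjab,reyq] add [plac,xayc,ycs] -> 13 lines: txra mesz cdjk tcyc nvnvs yip uerzg wvr plac xayc ycs uai wetj
Hunk 6: at line 4 remove [yip,uerzg] add [pongt] -> 12 lines: txra mesz cdjk tcyc nvnvs pongt wvr plac xayc ycs uai wetj
Final line count: 12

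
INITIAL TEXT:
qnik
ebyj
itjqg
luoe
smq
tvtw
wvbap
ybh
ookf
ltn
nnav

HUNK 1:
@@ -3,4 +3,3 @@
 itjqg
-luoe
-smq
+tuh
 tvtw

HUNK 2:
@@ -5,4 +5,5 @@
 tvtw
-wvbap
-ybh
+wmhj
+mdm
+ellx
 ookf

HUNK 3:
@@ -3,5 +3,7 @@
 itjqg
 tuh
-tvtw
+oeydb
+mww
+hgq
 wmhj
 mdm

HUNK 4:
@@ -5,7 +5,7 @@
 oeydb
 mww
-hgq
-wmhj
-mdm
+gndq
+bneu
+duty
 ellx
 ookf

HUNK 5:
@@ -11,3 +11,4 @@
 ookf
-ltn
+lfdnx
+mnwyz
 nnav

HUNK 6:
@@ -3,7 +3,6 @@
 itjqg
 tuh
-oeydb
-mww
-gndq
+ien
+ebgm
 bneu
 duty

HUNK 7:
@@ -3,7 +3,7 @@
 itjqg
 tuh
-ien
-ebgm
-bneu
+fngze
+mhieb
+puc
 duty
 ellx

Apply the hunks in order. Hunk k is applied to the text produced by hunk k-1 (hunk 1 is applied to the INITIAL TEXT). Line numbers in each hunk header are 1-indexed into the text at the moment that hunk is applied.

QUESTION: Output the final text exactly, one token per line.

Answer: qnik
ebyj
itjqg
tuh
fngze
mhieb
puc
duty
ellx
ookf
lfdnx
mnwyz
nnav

Derivation:
Hunk 1: at line 3 remove [luoe,smq] add [tuh] -> 10 lines: qnik ebyj itjqg tuh tvtw wvbap ybh ookf ltn nnav
Hunk 2: at line 5 remove [wvbap,ybh] add [wmhj,mdm,ellx] -> 11 lines: qnik ebyj itjqg tuh tvtw wmhj mdm ellx ookf ltn nnav
Hunk 3: at line 3 remove [tvtw] add [oeydb,mww,hgq] -> 13 lines: qnik ebyj itjqg tuh oeydb mww hgq wmhj mdm ellx ookf ltn nnav
Hunk 4: at line 5 remove [hgq,wmhj,mdm] add [gndq,bneu,duty] -> 13 lines: qnik ebyj itjqg tuh oeydb mww gndq bneu duty ellx ookf ltn nnav
Hunk 5: at line 11 remove [ltn] add [lfdnx,mnwyz] -> 14 lines: qnik ebyj itjqg tuh oeydb mww gndq bneu duty ellx ookf lfdnx mnwyz nnav
Hunk 6: at line 3 remove [oeydb,mww,gndq] add [ien,ebgm] -> 13 lines: qnik ebyj itjqg tuh ien ebgm bneu duty ellx ookf lfdnx mnwyz nnav
Hunk 7: at line 3 remove [ien,ebgm,bneu] add [fngze,mhieb,puc] -> 13 lines: qnik ebyj itjqg tuh fngze mhieb puc duty ellx ookf lfdnx mnwyz nnav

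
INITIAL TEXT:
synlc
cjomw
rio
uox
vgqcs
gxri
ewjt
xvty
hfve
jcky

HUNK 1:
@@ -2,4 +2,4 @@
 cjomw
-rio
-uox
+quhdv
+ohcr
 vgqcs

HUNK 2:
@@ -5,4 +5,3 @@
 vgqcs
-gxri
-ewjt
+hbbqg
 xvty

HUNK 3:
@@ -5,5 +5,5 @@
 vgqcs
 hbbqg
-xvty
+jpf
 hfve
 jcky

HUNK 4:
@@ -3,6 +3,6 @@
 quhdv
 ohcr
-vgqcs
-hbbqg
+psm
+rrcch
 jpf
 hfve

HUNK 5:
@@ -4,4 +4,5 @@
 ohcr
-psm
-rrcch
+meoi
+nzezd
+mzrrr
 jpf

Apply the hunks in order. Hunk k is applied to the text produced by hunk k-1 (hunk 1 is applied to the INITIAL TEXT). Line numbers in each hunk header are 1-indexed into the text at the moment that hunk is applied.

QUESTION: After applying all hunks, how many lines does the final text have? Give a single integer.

Hunk 1: at line 2 remove [rio,uox] add [quhdv,ohcr] -> 10 lines: synlc cjomw quhdv ohcr vgqcs gxri ewjt xvty hfve jcky
Hunk 2: at line 5 remove [gxri,ewjt] add [hbbqg] -> 9 lines: synlc cjomw quhdv ohcr vgqcs hbbqg xvty hfve jcky
Hunk 3: at line 5 remove [xvty] add [jpf] -> 9 lines: synlc cjomw quhdv ohcr vgqcs hbbqg jpf hfve jcky
Hunk 4: at line 3 remove [vgqcs,hbbqg] add [psm,rrcch] -> 9 lines: synlc cjomw quhdv ohcr psm rrcch jpf hfve jcky
Hunk 5: at line 4 remove [psm,rrcch] add [meoi,nzezd,mzrrr] -> 10 lines: synlc cjomw quhdv ohcr meoi nzezd mzrrr jpf hfve jcky
Final line count: 10

Answer: 10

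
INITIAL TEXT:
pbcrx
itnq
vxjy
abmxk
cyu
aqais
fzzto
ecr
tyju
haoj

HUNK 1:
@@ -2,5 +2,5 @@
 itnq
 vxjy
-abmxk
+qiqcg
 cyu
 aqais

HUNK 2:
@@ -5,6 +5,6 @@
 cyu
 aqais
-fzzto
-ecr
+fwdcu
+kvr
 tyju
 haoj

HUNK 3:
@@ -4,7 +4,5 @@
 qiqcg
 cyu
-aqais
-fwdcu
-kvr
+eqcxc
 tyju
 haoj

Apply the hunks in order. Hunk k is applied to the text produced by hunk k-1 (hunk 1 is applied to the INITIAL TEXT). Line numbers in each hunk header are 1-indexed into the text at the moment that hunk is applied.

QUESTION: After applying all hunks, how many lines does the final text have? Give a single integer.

Hunk 1: at line 2 remove [abmxk] add [qiqcg] -> 10 lines: pbcrx itnq vxjy qiqcg cyu aqais fzzto ecr tyju haoj
Hunk 2: at line 5 remove [fzzto,ecr] add [fwdcu,kvr] -> 10 lines: pbcrx itnq vxjy qiqcg cyu aqais fwdcu kvr tyju haoj
Hunk 3: at line 4 remove [aqais,fwdcu,kvr] add [eqcxc] -> 8 lines: pbcrx itnq vxjy qiqcg cyu eqcxc tyju haoj
Final line count: 8

Answer: 8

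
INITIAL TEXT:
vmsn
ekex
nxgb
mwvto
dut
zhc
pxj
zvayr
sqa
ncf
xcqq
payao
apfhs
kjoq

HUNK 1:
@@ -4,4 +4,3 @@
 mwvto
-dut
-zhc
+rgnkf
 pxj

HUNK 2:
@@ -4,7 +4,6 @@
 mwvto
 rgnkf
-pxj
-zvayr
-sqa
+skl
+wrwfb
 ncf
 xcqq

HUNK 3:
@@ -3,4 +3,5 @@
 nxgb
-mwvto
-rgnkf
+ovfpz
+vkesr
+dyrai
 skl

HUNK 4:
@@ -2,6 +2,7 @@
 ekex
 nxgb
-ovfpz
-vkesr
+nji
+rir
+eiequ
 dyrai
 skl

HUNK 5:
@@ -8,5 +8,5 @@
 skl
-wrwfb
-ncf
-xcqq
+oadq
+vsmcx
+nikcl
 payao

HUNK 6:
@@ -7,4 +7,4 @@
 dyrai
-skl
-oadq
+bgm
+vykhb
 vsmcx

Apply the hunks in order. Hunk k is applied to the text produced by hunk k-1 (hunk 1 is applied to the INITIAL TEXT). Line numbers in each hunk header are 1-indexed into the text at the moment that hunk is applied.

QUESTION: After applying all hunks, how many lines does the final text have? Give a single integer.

Answer: 14

Derivation:
Hunk 1: at line 4 remove [dut,zhc] add [rgnkf] -> 13 lines: vmsn ekex nxgb mwvto rgnkf pxj zvayr sqa ncf xcqq payao apfhs kjoq
Hunk 2: at line 4 remove [pxj,zvayr,sqa] add [skl,wrwfb] -> 12 lines: vmsn ekex nxgb mwvto rgnkf skl wrwfb ncf xcqq payao apfhs kjoq
Hunk 3: at line 3 remove [mwvto,rgnkf] add [ovfpz,vkesr,dyrai] -> 13 lines: vmsn ekex nxgb ovfpz vkesr dyrai skl wrwfb ncf xcqq payao apfhs kjoq
Hunk 4: at line 2 remove [ovfpz,vkesr] add [nji,rir,eiequ] -> 14 lines: vmsn ekex nxgb nji rir eiequ dyrai skl wrwfb ncf xcqq payao apfhs kjoq
Hunk 5: at line 8 remove [wrwfb,ncf,xcqq] add [oadq,vsmcx,nikcl] -> 14 lines: vmsn ekex nxgb nji rir eiequ dyrai skl oadq vsmcx nikcl payao apfhs kjoq
Hunk 6: at line 7 remove [skl,oadq] add [bgm,vykhb] -> 14 lines: vmsn ekex nxgb nji rir eiequ dyrai bgm vykhb vsmcx nikcl payao apfhs kjoq
Final line count: 14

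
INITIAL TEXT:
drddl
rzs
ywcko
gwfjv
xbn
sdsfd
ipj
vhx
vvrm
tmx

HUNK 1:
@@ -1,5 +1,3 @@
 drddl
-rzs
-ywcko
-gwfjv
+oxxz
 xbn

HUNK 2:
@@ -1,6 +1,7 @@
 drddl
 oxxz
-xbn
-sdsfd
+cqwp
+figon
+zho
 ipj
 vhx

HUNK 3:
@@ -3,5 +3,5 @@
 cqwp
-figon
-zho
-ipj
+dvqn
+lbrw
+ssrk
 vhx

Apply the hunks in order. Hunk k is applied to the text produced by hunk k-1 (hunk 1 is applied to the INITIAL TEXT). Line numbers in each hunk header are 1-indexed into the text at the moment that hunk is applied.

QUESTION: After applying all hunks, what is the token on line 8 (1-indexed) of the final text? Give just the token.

Answer: vvrm

Derivation:
Hunk 1: at line 1 remove [rzs,ywcko,gwfjv] add [oxxz] -> 8 lines: drddl oxxz xbn sdsfd ipj vhx vvrm tmx
Hunk 2: at line 1 remove [xbn,sdsfd] add [cqwp,figon,zho] -> 9 lines: drddl oxxz cqwp figon zho ipj vhx vvrm tmx
Hunk 3: at line 3 remove [figon,zho,ipj] add [dvqn,lbrw,ssrk] -> 9 lines: drddl oxxz cqwp dvqn lbrw ssrk vhx vvrm tmx
Final line 8: vvrm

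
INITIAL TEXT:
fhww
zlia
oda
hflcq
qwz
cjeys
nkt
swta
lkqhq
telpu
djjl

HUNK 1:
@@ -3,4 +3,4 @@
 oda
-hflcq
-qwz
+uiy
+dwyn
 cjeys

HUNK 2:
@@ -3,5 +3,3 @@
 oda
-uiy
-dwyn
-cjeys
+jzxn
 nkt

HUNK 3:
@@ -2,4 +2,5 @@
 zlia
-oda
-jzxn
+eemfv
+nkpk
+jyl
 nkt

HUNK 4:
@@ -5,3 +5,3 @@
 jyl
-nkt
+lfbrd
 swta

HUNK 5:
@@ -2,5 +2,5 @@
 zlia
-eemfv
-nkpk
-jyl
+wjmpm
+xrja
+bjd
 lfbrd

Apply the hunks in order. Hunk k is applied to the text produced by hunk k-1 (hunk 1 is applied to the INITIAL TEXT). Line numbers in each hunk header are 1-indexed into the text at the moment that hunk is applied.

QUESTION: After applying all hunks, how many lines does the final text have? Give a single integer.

Answer: 10

Derivation:
Hunk 1: at line 3 remove [hflcq,qwz] add [uiy,dwyn] -> 11 lines: fhww zlia oda uiy dwyn cjeys nkt swta lkqhq telpu djjl
Hunk 2: at line 3 remove [uiy,dwyn,cjeys] add [jzxn] -> 9 lines: fhww zlia oda jzxn nkt swta lkqhq telpu djjl
Hunk 3: at line 2 remove [oda,jzxn] add [eemfv,nkpk,jyl] -> 10 lines: fhww zlia eemfv nkpk jyl nkt swta lkqhq telpu djjl
Hunk 4: at line 5 remove [nkt] add [lfbrd] -> 10 lines: fhww zlia eemfv nkpk jyl lfbrd swta lkqhq telpu djjl
Hunk 5: at line 2 remove [eemfv,nkpk,jyl] add [wjmpm,xrja,bjd] -> 10 lines: fhww zlia wjmpm xrja bjd lfbrd swta lkqhq telpu djjl
Final line count: 10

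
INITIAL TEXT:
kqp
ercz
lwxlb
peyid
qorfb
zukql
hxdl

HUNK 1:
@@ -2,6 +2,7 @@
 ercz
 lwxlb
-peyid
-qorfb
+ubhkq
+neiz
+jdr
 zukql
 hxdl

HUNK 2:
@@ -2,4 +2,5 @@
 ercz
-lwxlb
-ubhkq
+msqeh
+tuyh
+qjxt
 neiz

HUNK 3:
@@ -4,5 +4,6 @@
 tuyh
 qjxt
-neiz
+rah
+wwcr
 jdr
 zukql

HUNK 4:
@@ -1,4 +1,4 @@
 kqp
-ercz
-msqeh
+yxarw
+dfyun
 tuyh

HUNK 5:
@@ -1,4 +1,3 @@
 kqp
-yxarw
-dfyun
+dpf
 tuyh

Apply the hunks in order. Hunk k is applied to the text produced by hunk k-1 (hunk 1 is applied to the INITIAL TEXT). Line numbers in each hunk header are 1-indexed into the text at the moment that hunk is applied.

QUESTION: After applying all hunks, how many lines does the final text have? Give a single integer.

Hunk 1: at line 2 remove [peyid,qorfb] add [ubhkq,neiz,jdr] -> 8 lines: kqp ercz lwxlb ubhkq neiz jdr zukql hxdl
Hunk 2: at line 2 remove [lwxlb,ubhkq] add [msqeh,tuyh,qjxt] -> 9 lines: kqp ercz msqeh tuyh qjxt neiz jdr zukql hxdl
Hunk 3: at line 4 remove [neiz] add [rah,wwcr] -> 10 lines: kqp ercz msqeh tuyh qjxt rah wwcr jdr zukql hxdl
Hunk 4: at line 1 remove [ercz,msqeh] add [yxarw,dfyun] -> 10 lines: kqp yxarw dfyun tuyh qjxt rah wwcr jdr zukql hxdl
Hunk 5: at line 1 remove [yxarw,dfyun] add [dpf] -> 9 lines: kqp dpf tuyh qjxt rah wwcr jdr zukql hxdl
Final line count: 9

Answer: 9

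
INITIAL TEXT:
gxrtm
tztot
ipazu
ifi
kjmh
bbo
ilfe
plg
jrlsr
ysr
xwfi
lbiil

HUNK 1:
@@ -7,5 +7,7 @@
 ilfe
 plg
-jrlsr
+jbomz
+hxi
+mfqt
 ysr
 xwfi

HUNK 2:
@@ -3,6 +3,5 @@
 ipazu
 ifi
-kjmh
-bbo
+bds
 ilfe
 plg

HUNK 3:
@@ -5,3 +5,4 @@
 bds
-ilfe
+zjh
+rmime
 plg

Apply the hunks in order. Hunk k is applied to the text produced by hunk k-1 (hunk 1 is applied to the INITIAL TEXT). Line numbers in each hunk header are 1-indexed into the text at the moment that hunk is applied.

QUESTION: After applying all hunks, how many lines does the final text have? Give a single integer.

Hunk 1: at line 7 remove [jrlsr] add [jbomz,hxi,mfqt] -> 14 lines: gxrtm tztot ipazu ifi kjmh bbo ilfe plg jbomz hxi mfqt ysr xwfi lbiil
Hunk 2: at line 3 remove [kjmh,bbo] add [bds] -> 13 lines: gxrtm tztot ipazu ifi bds ilfe plg jbomz hxi mfqt ysr xwfi lbiil
Hunk 3: at line 5 remove [ilfe] add [zjh,rmime] -> 14 lines: gxrtm tztot ipazu ifi bds zjh rmime plg jbomz hxi mfqt ysr xwfi lbiil
Final line count: 14

Answer: 14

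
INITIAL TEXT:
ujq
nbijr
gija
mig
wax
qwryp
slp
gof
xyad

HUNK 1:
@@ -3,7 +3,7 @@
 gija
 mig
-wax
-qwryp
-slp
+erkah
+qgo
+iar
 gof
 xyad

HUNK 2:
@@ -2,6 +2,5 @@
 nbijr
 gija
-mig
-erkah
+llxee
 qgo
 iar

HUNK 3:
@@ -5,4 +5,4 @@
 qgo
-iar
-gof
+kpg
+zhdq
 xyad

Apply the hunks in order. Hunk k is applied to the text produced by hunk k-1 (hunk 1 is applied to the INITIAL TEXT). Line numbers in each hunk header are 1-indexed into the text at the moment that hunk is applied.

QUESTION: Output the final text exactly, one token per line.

Answer: ujq
nbijr
gija
llxee
qgo
kpg
zhdq
xyad

Derivation:
Hunk 1: at line 3 remove [wax,qwryp,slp] add [erkah,qgo,iar] -> 9 lines: ujq nbijr gija mig erkah qgo iar gof xyad
Hunk 2: at line 2 remove [mig,erkah] add [llxee] -> 8 lines: ujq nbijr gija llxee qgo iar gof xyad
Hunk 3: at line 5 remove [iar,gof] add [kpg,zhdq] -> 8 lines: ujq nbijr gija llxee qgo kpg zhdq xyad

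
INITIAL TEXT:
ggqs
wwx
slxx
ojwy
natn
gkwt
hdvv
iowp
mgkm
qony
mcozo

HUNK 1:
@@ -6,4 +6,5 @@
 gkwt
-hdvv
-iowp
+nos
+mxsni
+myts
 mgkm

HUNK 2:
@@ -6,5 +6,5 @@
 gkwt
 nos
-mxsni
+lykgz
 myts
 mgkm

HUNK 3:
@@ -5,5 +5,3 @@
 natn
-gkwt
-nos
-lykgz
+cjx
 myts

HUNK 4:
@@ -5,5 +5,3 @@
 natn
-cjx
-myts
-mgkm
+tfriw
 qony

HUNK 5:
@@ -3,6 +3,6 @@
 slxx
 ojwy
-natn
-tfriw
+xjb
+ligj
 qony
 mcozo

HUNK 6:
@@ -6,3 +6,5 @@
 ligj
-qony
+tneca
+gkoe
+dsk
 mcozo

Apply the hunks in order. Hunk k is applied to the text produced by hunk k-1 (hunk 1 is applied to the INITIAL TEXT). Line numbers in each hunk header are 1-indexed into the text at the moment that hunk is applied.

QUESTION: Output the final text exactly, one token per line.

Hunk 1: at line 6 remove [hdvv,iowp] add [nos,mxsni,myts] -> 12 lines: ggqs wwx slxx ojwy natn gkwt nos mxsni myts mgkm qony mcozo
Hunk 2: at line 6 remove [mxsni] add [lykgz] -> 12 lines: ggqs wwx slxx ojwy natn gkwt nos lykgz myts mgkm qony mcozo
Hunk 3: at line 5 remove [gkwt,nos,lykgz] add [cjx] -> 10 lines: ggqs wwx slxx ojwy natn cjx myts mgkm qony mcozo
Hunk 4: at line 5 remove [cjx,myts,mgkm] add [tfriw] -> 8 lines: ggqs wwx slxx ojwy natn tfriw qony mcozo
Hunk 5: at line 3 remove [natn,tfriw] add [xjb,ligj] -> 8 lines: ggqs wwx slxx ojwy xjb ligj qony mcozo
Hunk 6: at line 6 remove [qony] add [tneca,gkoe,dsk] -> 10 lines: ggqs wwx slxx ojwy xjb ligj tneca gkoe dsk mcozo

Answer: ggqs
wwx
slxx
ojwy
xjb
ligj
tneca
gkoe
dsk
mcozo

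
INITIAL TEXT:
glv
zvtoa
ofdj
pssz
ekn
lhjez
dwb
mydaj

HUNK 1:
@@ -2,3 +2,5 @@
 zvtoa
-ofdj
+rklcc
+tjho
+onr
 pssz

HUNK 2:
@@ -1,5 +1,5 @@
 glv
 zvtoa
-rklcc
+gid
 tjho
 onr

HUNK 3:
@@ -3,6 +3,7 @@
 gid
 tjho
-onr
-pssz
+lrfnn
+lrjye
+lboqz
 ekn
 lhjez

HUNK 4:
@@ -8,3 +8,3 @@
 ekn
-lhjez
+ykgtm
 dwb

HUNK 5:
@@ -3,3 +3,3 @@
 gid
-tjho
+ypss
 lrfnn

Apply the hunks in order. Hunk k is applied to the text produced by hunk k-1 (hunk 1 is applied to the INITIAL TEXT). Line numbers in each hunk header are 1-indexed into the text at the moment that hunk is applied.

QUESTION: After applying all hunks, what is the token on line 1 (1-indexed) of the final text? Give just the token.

Answer: glv

Derivation:
Hunk 1: at line 2 remove [ofdj] add [rklcc,tjho,onr] -> 10 lines: glv zvtoa rklcc tjho onr pssz ekn lhjez dwb mydaj
Hunk 2: at line 1 remove [rklcc] add [gid] -> 10 lines: glv zvtoa gid tjho onr pssz ekn lhjez dwb mydaj
Hunk 3: at line 3 remove [onr,pssz] add [lrfnn,lrjye,lboqz] -> 11 lines: glv zvtoa gid tjho lrfnn lrjye lboqz ekn lhjez dwb mydaj
Hunk 4: at line 8 remove [lhjez] add [ykgtm] -> 11 lines: glv zvtoa gid tjho lrfnn lrjye lboqz ekn ykgtm dwb mydaj
Hunk 5: at line 3 remove [tjho] add [ypss] -> 11 lines: glv zvtoa gid ypss lrfnn lrjye lboqz ekn ykgtm dwb mydaj
Final line 1: glv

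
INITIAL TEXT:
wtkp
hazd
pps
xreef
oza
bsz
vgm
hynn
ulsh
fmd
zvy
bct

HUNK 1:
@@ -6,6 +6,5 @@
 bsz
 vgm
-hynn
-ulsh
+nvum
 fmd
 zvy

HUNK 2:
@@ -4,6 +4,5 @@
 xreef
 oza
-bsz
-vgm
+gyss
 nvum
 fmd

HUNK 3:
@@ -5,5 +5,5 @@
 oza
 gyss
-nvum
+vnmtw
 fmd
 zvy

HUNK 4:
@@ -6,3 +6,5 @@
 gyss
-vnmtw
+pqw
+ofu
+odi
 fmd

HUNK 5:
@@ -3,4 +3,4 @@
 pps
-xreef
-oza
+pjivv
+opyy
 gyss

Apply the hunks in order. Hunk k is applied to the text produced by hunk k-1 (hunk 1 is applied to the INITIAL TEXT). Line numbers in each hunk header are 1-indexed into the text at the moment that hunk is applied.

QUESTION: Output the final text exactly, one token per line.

Answer: wtkp
hazd
pps
pjivv
opyy
gyss
pqw
ofu
odi
fmd
zvy
bct

Derivation:
Hunk 1: at line 6 remove [hynn,ulsh] add [nvum] -> 11 lines: wtkp hazd pps xreef oza bsz vgm nvum fmd zvy bct
Hunk 2: at line 4 remove [bsz,vgm] add [gyss] -> 10 lines: wtkp hazd pps xreef oza gyss nvum fmd zvy bct
Hunk 3: at line 5 remove [nvum] add [vnmtw] -> 10 lines: wtkp hazd pps xreef oza gyss vnmtw fmd zvy bct
Hunk 4: at line 6 remove [vnmtw] add [pqw,ofu,odi] -> 12 lines: wtkp hazd pps xreef oza gyss pqw ofu odi fmd zvy bct
Hunk 5: at line 3 remove [xreef,oza] add [pjivv,opyy] -> 12 lines: wtkp hazd pps pjivv opyy gyss pqw ofu odi fmd zvy bct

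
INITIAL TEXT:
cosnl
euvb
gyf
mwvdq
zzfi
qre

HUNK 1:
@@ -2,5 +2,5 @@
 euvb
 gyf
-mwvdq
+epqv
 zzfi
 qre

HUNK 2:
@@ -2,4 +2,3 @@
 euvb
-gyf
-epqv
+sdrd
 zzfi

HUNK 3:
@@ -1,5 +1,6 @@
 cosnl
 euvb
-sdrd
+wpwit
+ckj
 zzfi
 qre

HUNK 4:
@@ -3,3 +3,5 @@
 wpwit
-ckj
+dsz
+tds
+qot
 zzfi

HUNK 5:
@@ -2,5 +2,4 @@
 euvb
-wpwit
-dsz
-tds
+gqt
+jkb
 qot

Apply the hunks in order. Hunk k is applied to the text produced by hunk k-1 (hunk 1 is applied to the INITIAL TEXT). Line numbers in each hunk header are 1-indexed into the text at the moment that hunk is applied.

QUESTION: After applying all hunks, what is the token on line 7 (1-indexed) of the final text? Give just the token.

Answer: qre

Derivation:
Hunk 1: at line 2 remove [mwvdq] add [epqv] -> 6 lines: cosnl euvb gyf epqv zzfi qre
Hunk 2: at line 2 remove [gyf,epqv] add [sdrd] -> 5 lines: cosnl euvb sdrd zzfi qre
Hunk 3: at line 1 remove [sdrd] add [wpwit,ckj] -> 6 lines: cosnl euvb wpwit ckj zzfi qre
Hunk 4: at line 3 remove [ckj] add [dsz,tds,qot] -> 8 lines: cosnl euvb wpwit dsz tds qot zzfi qre
Hunk 5: at line 2 remove [wpwit,dsz,tds] add [gqt,jkb] -> 7 lines: cosnl euvb gqt jkb qot zzfi qre
Final line 7: qre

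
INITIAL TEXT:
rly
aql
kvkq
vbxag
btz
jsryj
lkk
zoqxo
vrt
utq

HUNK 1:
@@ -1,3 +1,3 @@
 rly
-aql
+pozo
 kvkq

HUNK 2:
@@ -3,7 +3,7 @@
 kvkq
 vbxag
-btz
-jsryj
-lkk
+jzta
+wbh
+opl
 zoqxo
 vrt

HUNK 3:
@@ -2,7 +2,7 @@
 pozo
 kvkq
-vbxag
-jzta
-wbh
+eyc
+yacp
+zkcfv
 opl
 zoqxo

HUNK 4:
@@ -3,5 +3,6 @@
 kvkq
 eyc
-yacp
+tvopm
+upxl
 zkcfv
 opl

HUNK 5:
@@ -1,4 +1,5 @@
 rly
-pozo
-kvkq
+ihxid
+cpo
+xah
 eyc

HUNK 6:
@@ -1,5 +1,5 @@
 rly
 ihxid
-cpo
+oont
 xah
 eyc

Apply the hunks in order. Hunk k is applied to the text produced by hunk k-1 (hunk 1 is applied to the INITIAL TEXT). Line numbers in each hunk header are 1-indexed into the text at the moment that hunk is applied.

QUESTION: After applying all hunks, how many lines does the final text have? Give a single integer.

Answer: 12

Derivation:
Hunk 1: at line 1 remove [aql] add [pozo] -> 10 lines: rly pozo kvkq vbxag btz jsryj lkk zoqxo vrt utq
Hunk 2: at line 3 remove [btz,jsryj,lkk] add [jzta,wbh,opl] -> 10 lines: rly pozo kvkq vbxag jzta wbh opl zoqxo vrt utq
Hunk 3: at line 2 remove [vbxag,jzta,wbh] add [eyc,yacp,zkcfv] -> 10 lines: rly pozo kvkq eyc yacp zkcfv opl zoqxo vrt utq
Hunk 4: at line 3 remove [yacp] add [tvopm,upxl] -> 11 lines: rly pozo kvkq eyc tvopm upxl zkcfv opl zoqxo vrt utq
Hunk 5: at line 1 remove [pozo,kvkq] add [ihxid,cpo,xah] -> 12 lines: rly ihxid cpo xah eyc tvopm upxl zkcfv opl zoqxo vrt utq
Hunk 6: at line 1 remove [cpo] add [oont] -> 12 lines: rly ihxid oont xah eyc tvopm upxl zkcfv opl zoqxo vrt utq
Final line count: 12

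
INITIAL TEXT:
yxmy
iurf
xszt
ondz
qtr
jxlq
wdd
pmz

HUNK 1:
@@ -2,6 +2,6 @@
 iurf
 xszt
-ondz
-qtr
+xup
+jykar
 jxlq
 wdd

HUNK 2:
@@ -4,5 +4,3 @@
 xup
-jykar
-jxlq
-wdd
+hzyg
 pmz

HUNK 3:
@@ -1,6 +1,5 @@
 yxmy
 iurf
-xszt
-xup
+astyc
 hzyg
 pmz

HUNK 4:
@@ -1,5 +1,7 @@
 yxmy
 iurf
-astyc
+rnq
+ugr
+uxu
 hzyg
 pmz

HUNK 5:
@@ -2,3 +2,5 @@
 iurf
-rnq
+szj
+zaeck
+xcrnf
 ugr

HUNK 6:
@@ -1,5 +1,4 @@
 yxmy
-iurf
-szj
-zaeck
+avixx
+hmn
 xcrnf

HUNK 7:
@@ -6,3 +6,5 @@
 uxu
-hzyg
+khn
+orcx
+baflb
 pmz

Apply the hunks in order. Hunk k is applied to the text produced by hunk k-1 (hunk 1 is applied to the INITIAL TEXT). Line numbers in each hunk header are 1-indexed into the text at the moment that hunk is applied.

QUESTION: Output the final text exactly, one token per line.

Hunk 1: at line 2 remove [ondz,qtr] add [xup,jykar] -> 8 lines: yxmy iurf xszt xup jykar jxlq wdd pmz
Hunk 2: at line 4 remove [jykar,jxlq,wdd] add [hzyg] -> 6 lines: yxmy iurf xszt xup hzyg pmz
Hunk 3: at line 1 remove [xszt,xup] add [astyc] -> 5 lines: yxmy iurf astyc hzyg pmz
Hunk 4: at line 1 remove [astyc] add [rnq,ugr,uxu] -> 7 lines: yxmy iurf rnq ugr uxu hzyg pmz
Hunk 5: at line 2 remove [rnq] add [szj,zaeck,xcrnf] -> 9 lines: yxmy iurf szj zaeck xcrnf ugr uxu hzyg pmz
Hunk 6: at line 1 remove [iurf,szj,zaeck] add [avixx,hmn] -> 8 lines: yxmy avixx hmn xcrnf ugr uxu hzyg pmz
Hunk 7: at line 6 remove [hzyg] add [khn,orcx,baflb] -> 10 lines: yxmy avixx hmn xcrnf ugr uxu khn orcx baflb pmz

Answer: yxmy
avixx
hmn
xcrnf
ugr
uxu
khn
orcx
baflb
pmz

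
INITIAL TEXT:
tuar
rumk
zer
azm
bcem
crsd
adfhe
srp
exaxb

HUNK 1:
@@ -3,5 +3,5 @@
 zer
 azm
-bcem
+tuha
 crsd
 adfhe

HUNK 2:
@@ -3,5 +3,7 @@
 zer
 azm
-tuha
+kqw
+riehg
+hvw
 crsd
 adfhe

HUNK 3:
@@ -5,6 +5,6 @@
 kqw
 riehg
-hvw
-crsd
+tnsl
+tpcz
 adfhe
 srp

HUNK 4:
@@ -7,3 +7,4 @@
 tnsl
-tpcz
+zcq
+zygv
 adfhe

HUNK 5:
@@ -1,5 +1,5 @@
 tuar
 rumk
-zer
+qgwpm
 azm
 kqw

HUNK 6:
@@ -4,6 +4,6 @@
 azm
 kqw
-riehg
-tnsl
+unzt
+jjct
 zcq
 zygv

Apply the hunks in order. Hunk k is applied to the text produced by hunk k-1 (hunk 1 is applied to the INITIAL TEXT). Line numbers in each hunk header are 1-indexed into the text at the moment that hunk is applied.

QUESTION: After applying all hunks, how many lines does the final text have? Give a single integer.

Answer: 12

Derivation:
Hunk 1: at line 3 remove [bcem] add [tuha] -> 9 lines: tuar rumk zer azm tuha crsd adfhe srp exaxb
Hunk 2: at line 3 remove [tuha] add [kqw,riehg,hvw] -> 11 lines: tuar rumk zer azm kqw riehg hvw crsd adfhe srp exaxb
Hunk 3: at line 5 remove [hvw,crsd] add [tnsl,tpcz] -> 11 lines: tuar rumk zer azm kqw riehg tnsl tpcz adfhe srp exaxb
Hunk 4: at line 7 remove [tpcz] add [zcq,zygv] -> 12 lines: tuar rumk zer azm kqw riehg tnsl zcq zygv adfhe srp exaxb
Hunk 5: at line 1 remove [zer] add [qgwpm] -> 12 lines: tuar rumk qgwpm azm kqw riehg tnsl zcq zygv adfhe srp exaxb
Hunk 6: at line 4 remove [riehg,tnsl] add [unzt,jjct] -> 12 lines: tuar rumk qgwpm azm kqw unzt jjct zcq zygv adfhe srp exaxb
Final line count: 12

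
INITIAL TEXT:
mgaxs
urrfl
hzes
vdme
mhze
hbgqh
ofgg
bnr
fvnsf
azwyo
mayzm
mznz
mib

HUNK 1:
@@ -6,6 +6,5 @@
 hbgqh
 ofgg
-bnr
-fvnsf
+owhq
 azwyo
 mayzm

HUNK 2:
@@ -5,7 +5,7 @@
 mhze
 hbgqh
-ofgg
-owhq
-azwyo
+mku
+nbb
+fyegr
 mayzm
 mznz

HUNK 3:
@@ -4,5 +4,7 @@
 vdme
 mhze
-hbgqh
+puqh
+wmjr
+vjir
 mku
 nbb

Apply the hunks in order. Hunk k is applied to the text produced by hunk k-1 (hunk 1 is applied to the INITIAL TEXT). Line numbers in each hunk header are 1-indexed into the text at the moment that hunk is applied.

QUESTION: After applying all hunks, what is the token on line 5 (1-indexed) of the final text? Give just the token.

Hunk 1: at line 6 remove [bnr,fvnsf] add [owhq] -> 12 lines: mgaxs urrfl hzes vdme mhze hbgqh ofgg owhq azwyo mayzm mznz mib
Hunk 2: at line 5 remove [ofgg,owhq,azwyo] add [mku,nbb,fyegr] -> 12 lines: mgaxs urrfl hzes vdme mhze hbgqh mku nbb fyegr mayzm mznz mib
Hunk 3: at line 4 remove [hbgqh] add [puqh,wmjr,vjir] -> 14 lines: mgaxs urrfl hzes vdme mhze puqh wmjr vjir mku nbb fyegr mayzm mznz mib
Final line 5: mhze

Answer: mhze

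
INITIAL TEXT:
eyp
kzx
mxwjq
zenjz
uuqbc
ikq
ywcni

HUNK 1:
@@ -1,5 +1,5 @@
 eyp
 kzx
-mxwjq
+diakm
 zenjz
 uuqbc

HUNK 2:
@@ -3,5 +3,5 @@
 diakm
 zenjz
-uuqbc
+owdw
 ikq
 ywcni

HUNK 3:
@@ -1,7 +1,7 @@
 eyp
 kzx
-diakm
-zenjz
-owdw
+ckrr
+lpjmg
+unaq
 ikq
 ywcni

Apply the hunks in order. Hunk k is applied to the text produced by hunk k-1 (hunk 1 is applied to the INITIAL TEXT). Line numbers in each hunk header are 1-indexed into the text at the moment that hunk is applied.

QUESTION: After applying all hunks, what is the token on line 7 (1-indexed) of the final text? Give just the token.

Answer: ywcni

Derivation:
Hunk 1: at line 1 remove [mxwjq] add [diakm] -> 7 lines: eyp kzx diakm zenjz uuqbc ikq ywcni
Hunk 2: at line 3 remove [uuqbc] add [owdw] -> 7 lines: eyp kzx diakm zenjz owdw ikq ywcni
Hunk 3: at line 1 remove [diakm,zenjz,owdw] add [ckrr,lpjmg,unaq] -> 7 lines: eyp kzx ckrr lpjmg unaq ikq ywcni
Final line 7: ywcni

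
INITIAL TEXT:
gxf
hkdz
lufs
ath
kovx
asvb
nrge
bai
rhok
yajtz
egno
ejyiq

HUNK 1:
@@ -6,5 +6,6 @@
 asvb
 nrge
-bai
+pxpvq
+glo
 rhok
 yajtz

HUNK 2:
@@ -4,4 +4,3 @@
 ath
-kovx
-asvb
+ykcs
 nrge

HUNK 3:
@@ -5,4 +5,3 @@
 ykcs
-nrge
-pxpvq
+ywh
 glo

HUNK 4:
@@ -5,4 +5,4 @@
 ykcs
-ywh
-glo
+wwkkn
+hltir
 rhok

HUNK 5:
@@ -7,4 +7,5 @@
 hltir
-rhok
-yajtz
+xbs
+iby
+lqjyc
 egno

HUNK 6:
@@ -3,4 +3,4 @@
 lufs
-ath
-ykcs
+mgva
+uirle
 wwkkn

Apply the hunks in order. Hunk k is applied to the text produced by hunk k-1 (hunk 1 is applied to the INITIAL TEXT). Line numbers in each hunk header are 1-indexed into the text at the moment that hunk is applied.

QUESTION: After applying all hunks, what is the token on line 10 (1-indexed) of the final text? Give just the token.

Answer: lqjyc

Derivation:
Hunk 1: at line 6 remove [bai] add [pxpvq,glo] -> 13 lines: gxf hkdz lufs ath kovx asvb nrge pxpvq glo rhok yajtz egno ejyiq
Hunk 2: at line 4 remove [kovx,asvb] add [ykcs] -> 12 lines: gxf hkdz lufs ath ykcs nrge pxpvq glo rhok yajtz egno ejyiq
Hunk 3: at line 5 remove [nrge,pxpvq] add [ywh] -> 11 lines: gxf hkdz lufs ath ykcs ywh glo rhok yajtz egno ejyiq
Hunk 4: at line 5 remove [ywh,glo] add [wwkkn,hltir] -> 11 lines: gxf hkdz lufs ath ykcs wwkkn hltir rhok yajtz egno ejyiq
Hunk 5: at line 7 remove [rhok,yajtz] add [xbs,iby,lqjyc] -> 12 lines: gxf hkdz lufs ath ykcs wwkkn hltir xbs iby lqjyc egno ejyiq
Hunk 6: at line 3 remove [ath,ykcs] add [mgva,uirle] -> 12 lines: gxf hkdz lufs mgva uirle wwkkn hltir xbs iby lqjyc egno ejyiq
Final line 10: lqjyc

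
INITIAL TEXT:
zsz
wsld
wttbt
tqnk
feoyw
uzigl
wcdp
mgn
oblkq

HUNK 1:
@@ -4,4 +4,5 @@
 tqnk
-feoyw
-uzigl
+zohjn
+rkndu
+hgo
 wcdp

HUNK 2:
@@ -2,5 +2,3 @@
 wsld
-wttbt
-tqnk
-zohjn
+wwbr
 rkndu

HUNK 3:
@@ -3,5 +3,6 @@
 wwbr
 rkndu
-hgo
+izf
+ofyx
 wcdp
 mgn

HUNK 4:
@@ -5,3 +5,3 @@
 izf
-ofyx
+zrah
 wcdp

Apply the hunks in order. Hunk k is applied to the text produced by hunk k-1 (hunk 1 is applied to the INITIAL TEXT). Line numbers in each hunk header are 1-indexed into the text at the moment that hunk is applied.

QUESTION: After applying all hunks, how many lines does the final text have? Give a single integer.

Hunk 1: at line 4 remove [feoyw,uzigl] add [zohjn,rkndu,hgo] -> 10 lines: zsz wsld wttbt tqnk zohjn rkndu hgo wcdp mgn oblkq
Hunk 2: at line 2 remove [wttbt,tqnk,zohjn] add [wwbr] -> 8 lines: zsz wsld wwbr rkndu hgo wcdp mgn oblkq
Hunk 3: at line 3 remove [hgo] add [izf,ofyx] -> 9 lines: zsz wsld wwbr rkndu izf ofyx wcdp mgn oblkq
Hunk 4: at line 5 remove [ofyx] add [zrah] -> 9 lines: zsz wsld wwbr rkndu izf zrah wcdp mgn oblkq
Final line count: 9

Answer: 9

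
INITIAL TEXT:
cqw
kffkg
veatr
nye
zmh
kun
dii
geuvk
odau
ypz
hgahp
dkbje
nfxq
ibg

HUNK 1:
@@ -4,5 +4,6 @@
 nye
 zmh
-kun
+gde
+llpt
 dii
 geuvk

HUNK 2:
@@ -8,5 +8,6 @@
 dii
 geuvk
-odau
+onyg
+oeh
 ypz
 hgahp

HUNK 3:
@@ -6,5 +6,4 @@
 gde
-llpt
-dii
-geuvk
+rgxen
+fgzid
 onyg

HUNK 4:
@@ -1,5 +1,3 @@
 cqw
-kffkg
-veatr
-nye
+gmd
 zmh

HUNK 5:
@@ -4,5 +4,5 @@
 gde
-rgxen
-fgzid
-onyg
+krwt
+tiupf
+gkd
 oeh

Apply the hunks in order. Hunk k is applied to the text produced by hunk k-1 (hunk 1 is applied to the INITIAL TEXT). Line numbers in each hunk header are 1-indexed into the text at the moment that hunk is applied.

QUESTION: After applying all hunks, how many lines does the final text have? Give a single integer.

Answer: 13

Derivation:
Hunk 1: at line 4 remove [kun] add [gde,llpt] -> 15 lines: cqw kffkg veatr nye zmh gde llpt dii geuvk odau ypz hgahp dkbje nfxq ibg
Hunk 2: at line 8 remove [odau] add [onyg,oeh] -> 16 lines: cqw kffkg veatr nye zmh gde llpt dii geuvk onyg oeh ypz hgahp dkbje nfxq ibg
Hunk 3: at line 6 remove [llpt,dii,geuvk] add [rgxen,fgzid] -> 15 lines: cqw kffkg veatr nye zmh gde rgxen fgzid onyg oeh ypz hgahp dkbje nfxq ibg
Hunk 4: at line 1 remove [kffkg,veatr,nye] add [gmd] -> 13 lines: cqw gmd zmh gde rgxen fgzid onyg oeh ypz hgahp dkbje nfxq ibg
Hunk 5: at line 4 remove [rgxen,fgzid,onyg] add [krwt,tiupf,gkd] -> 13 lines: cqw gmd zmh gde krwt tiupf gkd oeh ypz hgahp dkbje nfxq ibg
Final line count: 13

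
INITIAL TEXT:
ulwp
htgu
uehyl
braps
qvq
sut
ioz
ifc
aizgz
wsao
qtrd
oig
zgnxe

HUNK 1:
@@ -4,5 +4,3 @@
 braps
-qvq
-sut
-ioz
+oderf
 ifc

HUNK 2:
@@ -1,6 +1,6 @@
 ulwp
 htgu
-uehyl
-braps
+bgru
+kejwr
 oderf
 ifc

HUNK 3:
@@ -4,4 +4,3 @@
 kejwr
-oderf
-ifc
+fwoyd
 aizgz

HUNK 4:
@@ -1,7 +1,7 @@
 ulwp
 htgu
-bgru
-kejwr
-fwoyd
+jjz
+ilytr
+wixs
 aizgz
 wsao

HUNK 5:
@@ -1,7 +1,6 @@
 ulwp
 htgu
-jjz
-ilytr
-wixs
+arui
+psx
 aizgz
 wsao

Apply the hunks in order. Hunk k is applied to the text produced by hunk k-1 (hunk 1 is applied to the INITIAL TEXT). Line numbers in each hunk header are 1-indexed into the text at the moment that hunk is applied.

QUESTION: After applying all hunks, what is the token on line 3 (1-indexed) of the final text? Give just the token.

Answer: arui

Derivation:
Hunk 1: at line 4 remove [qvq,sut,ioz] add [oderf] -> 11 lines: ulwp htgu uehyl braps oderf ifc aizgz wsao qtrd oig zgnxe
Hunk 2: at line 1 remove [uehyl,braps] add [bgru,kejwr] -> 11 lines: ulwp htgu bgru kejwr oderf ifc aizgz wsao qtrd oig zgnxe
Hunk 3: at line 4 remove [oderf,ifc] add [fwoyd] -> 10 lines: ulwp htgu bgru kejwr fwoyd aizgz wsao qtrd oig zgnxe
Hunk 4: at line 1 remove [bgru,kejwr,fwoyd] add [jjz,ilytr,wixs] -> 10 lines: ulwp htgu jjz ilytr wixs aizgz wsao qtrd oig zgnxe
Hunk 5: at line 1 remove [jjz,ilytr,wixs] add [arui,psx] -> 9 lines: ulwp htgu arui psx aizgz wsao qtrd oig zgnxe
Final line 3: arui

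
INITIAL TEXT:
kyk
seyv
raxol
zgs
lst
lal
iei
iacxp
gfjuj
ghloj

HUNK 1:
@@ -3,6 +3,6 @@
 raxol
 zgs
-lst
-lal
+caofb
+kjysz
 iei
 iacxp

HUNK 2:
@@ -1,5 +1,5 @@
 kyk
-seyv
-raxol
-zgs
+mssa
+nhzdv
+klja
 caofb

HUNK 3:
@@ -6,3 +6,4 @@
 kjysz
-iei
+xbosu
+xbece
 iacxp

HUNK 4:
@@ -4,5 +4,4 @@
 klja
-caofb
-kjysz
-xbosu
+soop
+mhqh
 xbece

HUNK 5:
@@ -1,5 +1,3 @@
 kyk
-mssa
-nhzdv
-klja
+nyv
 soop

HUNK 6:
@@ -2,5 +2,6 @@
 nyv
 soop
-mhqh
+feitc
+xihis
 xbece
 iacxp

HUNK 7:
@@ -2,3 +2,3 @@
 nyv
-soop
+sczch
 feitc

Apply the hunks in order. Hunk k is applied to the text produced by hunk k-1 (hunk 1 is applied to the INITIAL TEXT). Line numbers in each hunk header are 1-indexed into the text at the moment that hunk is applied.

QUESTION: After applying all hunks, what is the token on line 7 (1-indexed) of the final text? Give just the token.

Answer: iacxp

Derivation:
Hunk 1: at line 3 remove [lst,lal] add [caofb,kjysz] -> 10 lines: kyk seyv raxol zgs caofb kjysz iei iacxp gfjuj ghloj
Hunk 2: at line 1 remove [seyv,raxol,zgs] add [mssa,nhzdv,klja] -> 10 lines: kyk mssa nhzdv klja caofb kjysz iei iacxp gfjuj ghloj
Hunk 3: at line 6 remove [iei] add [xbosu,xbece] -> 11 lines: kyk mssa nhzdv klja caofb kjysz xbosu xbece iacxp gfjuj ghloj
Hunk 4: at line 4 remove [caofb,kjysz,xbosu] add [soop,mhqh] -> 10 lines: kyk mssa nhzdv klja soop mhqh xbece iacxp gfjuj ghloj
Hunk 5: at line 1 remove [mssa,nhzdv,klja] add [nyv] -> 8 lines: kyk nyv soop mhqh xbece iacxp gfjuj ghloj
Hunk 6: at line 2 remove [mhqh] add [feitc,xihis] -> 9 lines: kyk nyv soop feitc xihis xbece iacxp gfjuj ghloj
Hunk 7: at line 2 remove [soop] add [sczch] -> 9 lines: kyk nyv sczch feitc xihis xbece iacxp gfjuj ghloj
Final line 7: iacxp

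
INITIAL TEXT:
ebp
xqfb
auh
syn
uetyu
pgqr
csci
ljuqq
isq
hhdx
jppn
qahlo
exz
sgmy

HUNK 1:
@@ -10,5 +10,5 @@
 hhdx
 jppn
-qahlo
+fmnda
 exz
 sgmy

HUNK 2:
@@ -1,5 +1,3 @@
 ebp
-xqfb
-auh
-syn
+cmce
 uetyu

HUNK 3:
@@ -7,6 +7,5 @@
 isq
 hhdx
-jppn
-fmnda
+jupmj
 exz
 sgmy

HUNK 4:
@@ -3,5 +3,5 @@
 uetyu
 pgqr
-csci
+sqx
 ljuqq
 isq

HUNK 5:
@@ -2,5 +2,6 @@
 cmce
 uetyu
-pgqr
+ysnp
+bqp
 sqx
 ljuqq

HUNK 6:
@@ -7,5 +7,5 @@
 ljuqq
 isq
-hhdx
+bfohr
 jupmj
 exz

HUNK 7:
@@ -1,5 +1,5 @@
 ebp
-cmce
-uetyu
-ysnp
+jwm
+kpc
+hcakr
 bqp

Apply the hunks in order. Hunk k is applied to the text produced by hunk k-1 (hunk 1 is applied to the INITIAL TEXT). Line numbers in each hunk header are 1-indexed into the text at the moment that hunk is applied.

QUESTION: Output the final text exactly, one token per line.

Answer: ebp
jwm
kpc
hcakr
bqp
sqx
ljuqq
isq
bfohr
jupmj
exz
sgmy

Derivation:
Hunk 1: at line 10 remove [qahlo] add [fmnda] -> 14 lines: ebp xqfb auh syn uetyu pgqr csci ljuqq isq hhdx jppn fmnda exz sgmy
Hunk 2: at line 1 remove [xqfb,auh,syn] add [cmce] -> 12 lines: ebp cmce uetyu pgqr csci ljuqq isq hhdx jppn fmnda exz sgmy
Hunk 3: at line 7 remove [jppn,fmnda] add [jupmj] -> 11 lines: ebp cmce uetyu pgqr csci ljuqq isq hhdx jupmj exz sgmy
Hunk 4: at line 3 remove [csci] add [sqx] -> 11 lines: ebp cmce uetyu pgqr sqx ljuqq isq hhdx jupmj exz sgmy
Hunk 5: at line 2 remove [pgqr] add [ysnp,bqp] -> 12 lines: ebp cmce uetyu ysnp bqp sqx ljuqq isq hhdx jupmj exz sgmy
Hunk 6: at line 7 remove [hhdx] add [bfohr] -> 12 lines: ebp cmce uetyu ysnp bqp sqx ljuqq isq bfohr jupmj exz sgmy
Hunk 7: at line 1 remove [cmce,uetyu,ysnp] add [jwm,kpc,hcakr] -> 12 lines: ebp jwm kpc hcakr bqp sqx ljuqq isq bfohr jupmj exz sgmy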